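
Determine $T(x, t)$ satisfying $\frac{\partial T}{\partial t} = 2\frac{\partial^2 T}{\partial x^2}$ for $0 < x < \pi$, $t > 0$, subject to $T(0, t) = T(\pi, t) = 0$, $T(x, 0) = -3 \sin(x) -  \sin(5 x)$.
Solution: Using separation of variables $T = X(x)G(t)$:
Eigenfunctions: $\sin(nx)$, $n = 1, 2, 3, \ldots$
General solution: $T(x, t) = \sum c_n \sin(nx) e^{-2n^2 t}$
Matching $T(x,0) = -3 \sin(x) - \sin(5 x)$ term by term: $c_1=-3, c_5=-1$.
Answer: $T(x, t) = -3 e^{-2 t} \sin(x) -  e^{-50 t} \sin(5 x)$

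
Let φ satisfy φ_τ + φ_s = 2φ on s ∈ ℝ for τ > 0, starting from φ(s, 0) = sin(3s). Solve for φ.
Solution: Substitute φ = exp(2τ)u.
Then φ_τ = exp(2τ)(u_τ + 2u), φ_s = exp(2τ)u_s; substituting and dividing by exp(2τ), the lower-order terms cancel: u_τ + u_s = 0 (standard advection equation).
Data for u: u(s,0) = φ(s,0) = sin(3s).
By characteristics (ds/dτ = 1), u(s,τ) = f(s - τ) with f = u(·, 0).
So u(s,τ) = sin(3s - 3τ), and φ(s,τ) = exp(2τ)u(s,τ).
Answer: φ(s, τ) = exp(2τ)sin(3s - 3τ)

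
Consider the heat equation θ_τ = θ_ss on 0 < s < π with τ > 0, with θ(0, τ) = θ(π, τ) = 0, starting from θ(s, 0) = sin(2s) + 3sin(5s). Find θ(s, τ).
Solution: Separating variables: θ = Σ c_n exp(-n²τ) sin(ns). From θ(s,0) = sin(2s) + 3sin(5s): c_2=1, c_5=3.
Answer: θ(s, τ) = exp(-4τ)sin(2s) + 3exp(-25τ)sin(5s)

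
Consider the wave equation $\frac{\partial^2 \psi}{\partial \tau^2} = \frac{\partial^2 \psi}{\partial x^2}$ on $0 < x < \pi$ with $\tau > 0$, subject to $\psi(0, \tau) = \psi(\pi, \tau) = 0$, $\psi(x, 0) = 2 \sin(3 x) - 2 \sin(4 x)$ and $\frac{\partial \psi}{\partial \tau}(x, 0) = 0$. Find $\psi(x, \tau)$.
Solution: Using separation of variables $\psi = X(x)T(\tau)$:
Eigenfunctions: $\sin(nx)$, $n = 1, 2, 3, \ldots$
General solution: $\psi(x, \tau) = \sum [A_n \cos(n \tau) + B_n \sin(n \tau)] \sin(nx)$
From $\psi(x,0) = 2 \sin(3 x) - 2 \sin(4 x)$: $A_3=2, A_4=-2$. From $\psi_{\tau}(x,0) = 0$: all $B_n = 0$.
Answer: $\psi(x, \tau) = 2 \sin(3 x) \cos(3 \tau) - 2 \sin(4 x) \cos(4 \tau)$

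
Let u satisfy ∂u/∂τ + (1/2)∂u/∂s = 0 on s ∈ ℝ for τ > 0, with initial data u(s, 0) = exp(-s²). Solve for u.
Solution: By characteristics (ds/dτ = 1/2), u(s,τ) = f(s - (1/2)τ) with f = u(·, 0).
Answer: u(s, τ) = exp(-(s - τ/2)²)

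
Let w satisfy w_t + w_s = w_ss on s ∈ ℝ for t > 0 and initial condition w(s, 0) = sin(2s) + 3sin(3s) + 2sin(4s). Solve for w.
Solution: Change to a moving frame: let η = s - t, σ = t and write w(s,t) = u(η,σ).
By the chain rule w_t = u_σ - u_η, w_s = u_η, w_ss = u_ηη.
Then w_t + w_s = u_σ: the advection term cancels and the PDE becomes the heat equation u_σ = u_ηη on η ∈ ℝ.
Initial data: u(η,0) = w(η,0) = sin(2η) + 3sin(3η) + 2sin(4η).
On η ∈ ℝ each mode satisfies (sin(nη))″ = -n² sin(nη), so exp(-n²σ) sin(nη) solves the heat equation; by superposition u(η,σ) = Σ c_n exp(-n²σ) sin(nη).
Reading off the coefficients: c_2=1, c_3=3, c_4=2, so u(η,σ) = exp(-4σ)sin(2η) + 3exp(-9σ)sin(3η) + 2exp(-16σ)sin(4η).
Substituting back η = s - t, σ = t: w(s,t) = u(s - t, t).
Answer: w(s, t) = exp(-4t)sin(2s - 2t) + 3exp(-9t)sin(3s - 3t) + 2exp(-16t)sin(4s - 4t)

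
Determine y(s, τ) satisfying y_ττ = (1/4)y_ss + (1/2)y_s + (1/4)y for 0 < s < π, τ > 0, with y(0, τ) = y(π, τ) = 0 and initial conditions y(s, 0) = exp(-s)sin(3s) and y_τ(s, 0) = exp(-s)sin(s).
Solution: Substitute y = exp(-s)u.
Then y_s = exp(-s)(u_s - u), y_ss = exp(-s)(u_ss - 2u_s + u), y_ττ = exp(-s)u_ττ; substituting and dividing by exp(-s), the lower-order terms cancel: u_ττ = (1/4)u_ss (standard wave equation).
Data for u: u(s,0) = exp(s)y(s,0) = sin(3s); u_τ(s,0) = exp(s)y_τ(s,0) = sin(s). The boundary conditions carry over: u(0,τ) = u(π,τ) = 0.
Separating variables: u = Σ [A_n cos(ω_n τ) + B_n sin(ω_n τ)] sin(ns), ω_n = n/2. From ICs (B_n = velocity coefficient / ω_n): A_3=1, B_1=2.
So u(s,τ) = 2sin(s)sin(τ/2) + sin(3s)cos(3τ/2), and y(s,τ) = exp(-s)u(s,τ).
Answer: y(s, τ) = 2exp(-s)sin(s)sin(τ/2) + exp(-s)sin(3s)cos(3τ/2)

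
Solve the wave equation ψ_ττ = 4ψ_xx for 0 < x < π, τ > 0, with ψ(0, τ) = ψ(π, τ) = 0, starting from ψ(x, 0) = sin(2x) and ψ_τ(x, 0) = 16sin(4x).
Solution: Using separation of variables ψ = X(x)T(τ):
Eigenfunctions: sin(nx), n = 1, 2, 3, ...
General solution: ψ(x, τ) = Σ [A_n cos(2n τ) + B_n sin(2n τ)] sin(nx)
From ψ(x,0) = sin(2x): A_2=1. From ψ_τ(x,0) = 16sin(4x), using ψ_τ(x,0) = Σ ω_n B_n sin(nx) with ω_n = 2n: B_4 = 16/8 = 2.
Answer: ψ(x, τ) = sin(2x)cos(4τ) + 2sin(4x)sin(8τ)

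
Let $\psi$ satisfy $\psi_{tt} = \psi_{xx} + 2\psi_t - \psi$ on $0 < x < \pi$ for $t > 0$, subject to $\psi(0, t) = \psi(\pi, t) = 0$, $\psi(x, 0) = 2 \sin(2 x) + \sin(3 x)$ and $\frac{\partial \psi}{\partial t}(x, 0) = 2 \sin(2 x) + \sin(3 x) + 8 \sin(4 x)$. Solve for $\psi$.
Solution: Substitute $\psi = e^{t}u$.
Then $\psi_t = e^{t}(u_t + u)$, $\psi_{tt} = e^{t}(u_{tt} + 2u_t + u)$, $\psi_{xx} = e^{t}u_{xx}$; substituting and dividing by $e^{t}$, the lower-order terms cancel: $u_{tt} = u_{xx}$ (standard wave equation).
Data for $u$: $u(x,0) = \psi(x,0) = 2 \sin(2 x) + \sin(3 x)$; $u_t(x,0) = \psi_t(x,0) - \psi(x,0) = 8 \sin(4 x)$. The boundary conditions carry over: $u(0,t) = u(\pi,t) = 0$.
Separating variables: $u = \sum [A_n \cos(\omega_n t) + B_n \sin(\omega_n t)] \sin(nx)$, $\omega_n = n$. From ICs ($B_n$ = velocity coefficient / $\omega_n$): $A_2=2, A_3=1, B_4=2$.
So $u(x,t) = 2 \sin(4 t) \sin(4 x) + 2 \sin(2 x) \cos(2 t) + \sin(3 x) \cos(3 t)$, and $\psi(x,t) = e^{t}u(x,t)$.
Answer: $\psi(x, t) = 2 e^{t} \sin(4 t) \sin(4 x) + 2 e^{t} \sin(2 x) \cos(2 t) + e^{t} \sin(3 x) \cos(3 t)$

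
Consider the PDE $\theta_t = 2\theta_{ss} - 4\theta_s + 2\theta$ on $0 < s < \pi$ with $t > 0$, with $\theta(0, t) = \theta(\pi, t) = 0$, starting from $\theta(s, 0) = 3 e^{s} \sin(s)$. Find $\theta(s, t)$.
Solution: Substitute $\theta = e^{s}u$, i.e. $u = e^{-s}\theta$.
By the product rule, $\theta_s = e^{s}(u_s + u)$, $\theta_{ss} = e^{s}(u_{ss} + 2u_s + u)$, $\theta_t = e^{s}u_t$.
Substituting into the PDE and dividing by $e^{s}$: $u_t = 2(u_{ss} + 2u_s + u) - 4(u_s + u) + 2u$.
The lower-order terms cancel, leaving the standard heat equation $u_t = 2u_{ss}$.
Initial data for $u$: $u(s,0) = e^{-s}\theta(s,0) = 3 \sin(s)$. The boundary conditions carry over: $u(0,t) = u(\pi,t) = 0$.
Solve for $u$:
  Using separation of variables $u = X(s)G(t)$:
  Eigenfunctions: $\sin(ns)$, $n = 1, 2, 3, \ldots$
  General solution: $u(s, t) = \sum c_n \sin(ns) e^{-2n^2 t}$
  Matching $u(s,0) = 3 \sin(s)$ term by term: $c_1=3$.
Hence $u(s,t) = 3 e^{-2 t} \sin(s)$.
Transform back: $\theta(s,t) = e^{s}u(s,t)$.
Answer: $\theta(s, t) = 3 e^{s} e^{-2 t} \sin(s)$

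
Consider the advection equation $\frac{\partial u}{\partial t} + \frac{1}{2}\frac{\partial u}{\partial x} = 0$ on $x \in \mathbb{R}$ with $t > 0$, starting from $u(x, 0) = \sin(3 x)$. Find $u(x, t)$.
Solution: By method of characteristics (waves move right with speed 1/2):
Along characteristics $x - \frac{1}{2}t =$ const, $u$ is constant, so $u(x,t) = f(x - \frac{1}{2}t)$ with $f = u( \cdot , 0)$.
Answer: $u(x, t) = - \sin(3 t/2 - 3 x)$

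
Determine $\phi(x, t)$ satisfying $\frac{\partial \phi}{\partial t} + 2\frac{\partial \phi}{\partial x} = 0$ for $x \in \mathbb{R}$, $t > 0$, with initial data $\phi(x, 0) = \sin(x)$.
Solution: By characteristics ($dx/dt = 2$), $\phi(x,t) = f(x - 2t)$ with $f = \phi( \cdot , 0)$.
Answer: $\phi(x, t) = - \sin(2 t - x)$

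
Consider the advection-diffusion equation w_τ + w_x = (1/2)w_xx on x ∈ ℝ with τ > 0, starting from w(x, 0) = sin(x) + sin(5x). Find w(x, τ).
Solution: Moving frame: η = x - τ, σ = τ, w = u(η,σ), so w_τ = u_σ - u_η and w_xx = u_ηη.
Hence w_τ + w_x = u_σ and the PDE becomes the heat equation u_σ = (1/2)u_ηη on η ∈ ℝ.
Initial data: u(η,0) = w(η,0) = sin(η) + sin(5η). Each mode sin(nη) decays as exp(-n²σ/2) on ℝ, so u(η,σ) = Σ c_n exp(-n²σ/2) sin(nη) with c_1=1, c_5=1: u(η,σ) = exp(-σ/2)sin(η) + exp(-25σ/2)sin(5η).
Substituting back: w(x,τ) = u(x - τ, τ).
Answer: w(x, τ) = exp(-τ/2)sin(x - τ) + exp(-25τ/2)sin(5x - 5τ)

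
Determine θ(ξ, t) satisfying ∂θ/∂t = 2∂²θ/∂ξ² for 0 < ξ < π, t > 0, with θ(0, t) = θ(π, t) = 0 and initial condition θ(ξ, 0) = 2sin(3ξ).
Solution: Using separation of variables θ = X(ξ)G(t):
Eigenfunctions: sin(nξ), n = 1, 2, 3, ...
General solution: θ(ξ, t) = Σ c_n sin(nξ) exp(-2n² t)
Matching θ(ξ,0) = 2sin(3ξ) term by term: c_3=2.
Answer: θ(ξ, t) = 2exp(-18t)sin(3ξ)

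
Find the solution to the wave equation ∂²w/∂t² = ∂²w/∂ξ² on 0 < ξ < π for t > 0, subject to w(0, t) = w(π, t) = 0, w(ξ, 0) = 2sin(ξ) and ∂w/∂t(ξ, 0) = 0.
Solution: Using separation of variables w = X(ξ)T(t):
Eigenfunctions: sin(nξ), n = 1, 2, 3, ...
General solution: w(ξ, t) = Σ [A_n cos(n t) + B_n sin(n t)] sin(nξ)
From w(ξ,0) = 2sin(ξ): A_1=2. From w_t(ξ,0) = 0: all B_n = 0.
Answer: w(ξ, t) = 2sin(ξ)cos(t)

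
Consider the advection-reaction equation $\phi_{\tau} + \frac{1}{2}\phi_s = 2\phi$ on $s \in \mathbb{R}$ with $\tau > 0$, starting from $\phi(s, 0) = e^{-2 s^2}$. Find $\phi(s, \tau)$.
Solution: Substitute $\phi = e^{2\tau}u$, i.e. $u = e^{-2\tau}\phi$.
By the product rule, $\phi_{\tau} = e^{2\tau}(u_{\tau} + 2u)$, $\phi_s = e^{2\tau}u_s$.
Substituting into the PDE and dividing by $e^{2\tau}$: $u_{\tau} + 2u + \frac{1}{2}u_s = 2u$.
The lower-order terms cancel, leaving the standard advection equation $u_{\tau} + \frac{1}{2}u_s = 0$.
Initial data for $u$: $u(s,0) = \phi(s,0) = e^{-2 s^2}$.
Solve for $u$:
  By method of characteristics (waves move right with speed 1/2):
  Along characteristics $s - \frac{1}{2}\tau =$ const, $u$ is constant, so $u(s,\tau) = f(s - \frac{1}{2}\tau)$ with $f = u( \cdot , 0)$.
Hence $u(s,\tau) = e^{-2 (s - \tau/2)^2}$.
Transform back: $\phi(s,\tau) = e^{2\tau}u(s,\tau)$.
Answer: $\phi(s, \tau) = e^{2 \tau} e^{-2 (-\tau/2 + s)^2}$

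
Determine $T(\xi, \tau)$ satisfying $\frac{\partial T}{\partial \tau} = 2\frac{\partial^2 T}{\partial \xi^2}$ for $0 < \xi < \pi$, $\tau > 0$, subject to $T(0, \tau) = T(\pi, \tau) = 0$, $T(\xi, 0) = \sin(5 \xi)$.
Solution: Separating variables: $T = \sum c_n e^{-2n^2\tau} \sin(n\xi)$. From $T(\xi,0) = \sin(5 \xi)$: $c_5=1$.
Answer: $T(\xi, \tau) = e^{-50 \tau} \sin(5 \xi)$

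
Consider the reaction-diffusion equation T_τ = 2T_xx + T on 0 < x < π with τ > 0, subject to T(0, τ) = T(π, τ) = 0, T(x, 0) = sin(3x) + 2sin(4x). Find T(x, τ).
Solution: Substitute T = exp(τ)u.
Then T_τ = exp(τ)(u_τ + u), T_xx = exp(τ)u_xx; substituting and dividing by exp(τ), the lower-order terms cancel: u_τ = 2u_xx (standard heat equation).
Data for u: u(x,0) = T(x,0) = sin(3x) + 2sin(4x). The boundary conditions carry over: u(0,τ) = u(π,τ) = 0.
Separating variables: u = Σ c_n exp(-2n²τ) sin(nx). From u(x,0) = sin(3x) + 2sin(4x): c_3=1, c_4=2.
So u(x,τ) = exp(-18τ)sin(3x) + 2exp(-32τ)sin(4x), and T(x,τ) = exp(τ)u(x,τ).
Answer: T(x, τ) = exp(-17τ)sin(3x) + 2exp(-31τ)sin(4x)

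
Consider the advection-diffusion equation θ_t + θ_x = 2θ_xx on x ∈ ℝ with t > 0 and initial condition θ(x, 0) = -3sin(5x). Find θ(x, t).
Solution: Change to a moving frame: let η = x - t, σ = t and write θ(x,t) = u(η,σ).
By the chain rule θ_t = u_σ - u_η, θ_x = u_η, θ_xx = u_ηη.
Then θ_t + θ_x = u_σ: the advection term cancels and the PDE becomes the heat equation u_σ = 2u_ηη on η ∈ ℝ.
Initial data: u(η,0) = θ(η,0) = -3sin(5η).
On η ∈ ℝ each mode satisfies (sin(nη))″ = -n² sin(nη), so exp(-2n²σ) sin(nη) solves the heat equation; by superposition u(η,σ) = Σ c_n exp(-2n²σ) sin(nη).
Reading off the coefficients: c_5=-3, so u(η,σ) = -3exp(-50σ)sin(5η).
Substituting back η = x - t, σ = t: θ(x,t) = u(x - t, t).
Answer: θ(x, t) = 3exp(-50t)sin(5t - 5x)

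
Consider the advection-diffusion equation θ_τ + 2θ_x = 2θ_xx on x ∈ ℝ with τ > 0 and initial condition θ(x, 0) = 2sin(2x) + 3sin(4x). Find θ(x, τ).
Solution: Moving frame: η = x - 2τ, σ = τ, θ = u(η,σ), so θ_τ = u_σ - 2u_η and θ_xx = u_ηη.
Hence θ_τ + 2θ_x = u_σ and the PDE becomes the heat equation u_σ = 2u_ηη on η ∈ ℝ.
Initial data: u(η,0) = θ(η,0) = 2sin(2η) + 3sin(4η). Each mode sin(nη) decays as exp(-2n²σ) on ℝ, so u(η,σ) = Σ c_n exp(-2n²σ) sin(nη) with c_2=2, c_4=3: u(η,σ) = 2exp(-8σ)sin(2η) + 3exp(-32σ)sin(4η).
Substituting back: θ(x,τ) = u(x - 2τ, τ).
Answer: θ(x, τ) = 2exp(-8τ)sin(2x - 4τ) + 3exp(-32τ)sin(4x - 8τ)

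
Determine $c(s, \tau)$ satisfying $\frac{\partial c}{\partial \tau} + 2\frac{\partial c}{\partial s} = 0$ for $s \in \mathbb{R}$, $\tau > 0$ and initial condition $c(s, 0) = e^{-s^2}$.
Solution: By characteristics ($ds/d\tau = 2$), $c(s,\tau) = f(s - 2\tau)$ with $f = c( \cdot , 0)$.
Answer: $c(s, \tau) = e^{-(-2 \tau + s)^2}$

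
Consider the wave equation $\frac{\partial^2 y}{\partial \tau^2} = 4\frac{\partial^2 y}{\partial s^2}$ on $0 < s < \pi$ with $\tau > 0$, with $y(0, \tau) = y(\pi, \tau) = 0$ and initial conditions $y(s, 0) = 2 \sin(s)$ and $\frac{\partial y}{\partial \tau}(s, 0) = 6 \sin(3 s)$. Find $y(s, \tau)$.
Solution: Separating variables: $y = \sum [A_n \cos(\omega_n \tau) + B_n \sin(\omega_n \tau)] \sin(ns)$, $\omega_n = 2n$. From ICs ($B_n$ = velocity coefficient / $\omega_n$): $A_1=2, B_3=1$.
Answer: $y(s, \tau) = \sin(6 \tau) \sin(3 s) + 2 \sin(s) \cos(2 \tau)$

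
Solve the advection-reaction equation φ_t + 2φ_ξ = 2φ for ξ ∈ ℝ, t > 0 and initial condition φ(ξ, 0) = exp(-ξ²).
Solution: Substitute φ = exp(2t)u.
Then φ_t = exp(2t)(u_t + 2u), φ_ξ = exp(2t)u_ξ; substituting and dividing by exp(2t), the lower-order terms cancel: u_t + 2u_ξ = 0 (standard advection equation).
Data for u: u(ξ,0) = φ(ξ,0) = exp(-ξ²).
By characteristics (dξ/dt = 2), u(ξ,t) = f(ξ - 2t) with f = u(·, 0).
So u(ξ,t) = exp(-(-2t + ξ)²), and φ(ξ,t) = exp(2t)u(ξ,t).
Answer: φ(ξ, t) = exp(2t)exp(-(-2t + ξ)²)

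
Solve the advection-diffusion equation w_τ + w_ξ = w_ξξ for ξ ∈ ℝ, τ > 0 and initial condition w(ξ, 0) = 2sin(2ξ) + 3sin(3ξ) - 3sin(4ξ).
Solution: Moving frame: η = ξ - τ, σ = τ, w = u(η,σ), so w_τ = u_σ - u_η and w_ξξ = u_ηη.
Hence w_τ + w_ξ = u_σ and the PDE becomes the heat equation u_σ = u_ηη on η ∈ ℝ.
Initial data: u(η,0) = w(η,0) = 2sin(2η) + 3sin(3η) - 3sin(4η). Each mode sin(nη) decays as exp(-n²σ) on ℝ, so u(η,σ) = Σ c_n exp(-n²σ) sin(nη) with c_2=2, c_3=3, c_4=-3: u(η,σ) = 2exp(-4σ)sin(2η) + 3exp(-9σ)sin(3η) - 3exp(-16σ)sin(4η).
Substituting back: w(ξ,τ) = u(ξ - τ, τ).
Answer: w(ξ, τ) = 2exp(-4τ)sin(2ξ - 2τ) + 3exp(-9τ)sin(3ξ - 3τ) - 3exp(-16τ)sin(4ξ - 4τ)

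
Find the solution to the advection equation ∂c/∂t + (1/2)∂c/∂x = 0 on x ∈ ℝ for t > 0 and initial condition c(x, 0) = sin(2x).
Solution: By characteristics (dx/dt = 1/2), c(x,t) = f(x - (1/2)t) with f = c(·, 0).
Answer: c(x, t) = -sin(t - 2x)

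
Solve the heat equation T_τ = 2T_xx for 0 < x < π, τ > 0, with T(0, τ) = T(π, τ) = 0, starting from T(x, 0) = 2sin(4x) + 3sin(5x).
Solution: Using separation of variables T = X(x)G(τ):
Eigenfunctions: sin(nx), n = 1, 2, 3, ...
General solution: T(x, τ) = Σ c_n sin(nx) exp(-2n² τ)
Matching T(x,0) = 2sin(4x) + 3sin(5x) term by term: c_4=2, c_5=3.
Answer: T(x, τ) = 2exp(-32τ)sin(4x) + 3exp(-50τ)sin(5x)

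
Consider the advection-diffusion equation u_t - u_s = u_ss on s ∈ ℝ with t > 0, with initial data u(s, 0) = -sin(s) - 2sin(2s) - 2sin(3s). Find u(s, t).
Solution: Moving frame: η = s + t, σ = t, u = w(η,σ), so u_t = w_σ + w_η and u_ss = w_ηη.
Hence u_t - u_s = w_σ and the PDE becomes the heat equation w_σ = w_ηη on η ∈ ℝ.
Initial data: w(η,0) = u(η,0) = -sin(η) - 2sin(2η) - 2sin(3η). Each mode sin(nη) decays as exp(-n²σ) on ℝ, so w(η,σ) = Σ c_n exp(-n²σ) sin(nη) with c_1=-1, c_2=-2, c_3=-2: w(η,σ) = -exp(-σ)sin(η) - 2exp(-4σ)sin(2η) - 2exp(-9σ)sin(3η).
Substituting back: u(s,t) = w(s + t, t).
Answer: u(s, t) = -exp(-t)sin(s + t) - 2exp(-4t)sin(2s + 2t) - 2exp(-9t)sin(3s + 3t)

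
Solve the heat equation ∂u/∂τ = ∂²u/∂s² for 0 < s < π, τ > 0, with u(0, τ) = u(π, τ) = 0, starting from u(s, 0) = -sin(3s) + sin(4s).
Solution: Separating variables: u = Σ c_n exp(-n²τ) sin(ns). From u(s,0) = -sin(3s) + sin(4s): c_3=-1, c_4=1.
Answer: u(s, τ) = -exp(-9τ)sin(3s) + exp(-16τ)sin(4s)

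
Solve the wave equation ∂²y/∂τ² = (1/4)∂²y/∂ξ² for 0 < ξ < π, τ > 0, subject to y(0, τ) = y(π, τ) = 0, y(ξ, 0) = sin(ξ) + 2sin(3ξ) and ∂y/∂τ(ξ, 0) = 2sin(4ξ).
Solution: Using separation of variables y = X(ξ)T(τ):
Eigenfunctions: sin(nξ), n = 1, 2, 3, ...
General solution: y(ξ, τ) = Σ [A_n cos(n τ/2) + B_n sin(n τ/2)] sin(nξ)
From y(ξ,0) = sin(ξ) + 2sin(3ξ): A_1=1, A_3=2. From y_τ(ξ,0) = 2sin(4ξ), using y_τ(ξ,0) = Σ ω_n B_n sin(nξ) with ω_n = n/2: B_4 = 2/2 = 1.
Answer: y(ξ, τ) = sin(ξ)cos(τ/2) + 2sin(3ξ)cos(3τ/2) + sin(4ξ)sin(2τ)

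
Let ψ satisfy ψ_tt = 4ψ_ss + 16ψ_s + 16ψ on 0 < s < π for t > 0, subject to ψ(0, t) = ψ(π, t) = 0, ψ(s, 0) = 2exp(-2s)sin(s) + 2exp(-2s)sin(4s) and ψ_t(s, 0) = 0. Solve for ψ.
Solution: Substitute ψ = exp(-2s)u, i.e. u = exp(2s)ψ.
By the product rule, ψ_s = exp(-2s)(u_s - 2u), ψ_ss = exp(-2s)(u_ss - 4u_s + 4u), ψ_tt = exp(-2s)u_tt.
Substituting into the PDE and dividing by exp(-2s): u_tt = 4(u_ss - 4u_s + 4u) + 16(u_s - 2u) + 16u.
The lower-order terms cancel, leaving the standard wave equation u_tt = 4u_ss.
Initial data for u: u(s,0) = exp(2s)ψ(s,0) = 2sin(s) + 2sin(4s); u_t(s,0) = exp(2s)ψ_t(s,0) = 0. The boundary conditions carry over: u(0,t) = u(π,t) = 0.
Solve for u:
  Using separation of variables u = X(s)T(t):
  Eigenfunctions: sin(ns), n = 1, 2, 3, ...
  General solution: u(s, t) = Σ [A_n cos(2n t) + B_n sin(2n t)] sin(ns)
  From u(s,0) = 2sin(s) + 2sin(4s): A_1=2, A_4=2. From u_t(s,0) = 0: all B_n = 0.
Hence u(s,t) = 2sin(s)cos(2t) + 2sin(4s)cos(8t).
Transform back: ψ(s,t) = exp(-2s)u(s,t).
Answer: ψ(s, t) = 2exp(-2s)sin(s)cos(2t) + 2exp(-2s)sin(4s)cos(8t)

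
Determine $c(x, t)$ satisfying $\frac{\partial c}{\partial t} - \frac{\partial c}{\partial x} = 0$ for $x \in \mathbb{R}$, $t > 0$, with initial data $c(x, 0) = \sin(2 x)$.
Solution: By characteristics ($dx/dt = -1$), $c(x,t) = f(x + t)$ with $f = c( \cdot , 0)$.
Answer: $c(x, t) = \sin(2 t + 2 x)$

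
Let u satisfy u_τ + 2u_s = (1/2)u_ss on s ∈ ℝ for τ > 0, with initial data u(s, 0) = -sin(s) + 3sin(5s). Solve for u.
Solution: Moving frame: η = s - 2τ, σ = τ, u = w(η,σ), so u_τ = w_σ - 2w_η and u_ss = w_ηη.
Hence u_τ + 2u_s = w_σ and the PDE becomes the heat equation w_σ = (1/2)w_ηη on η ∈ ℝ.
Initial data: w(η,0) = u(η,0) = -sin(η) + 3sin(5η). Each mode sin(nη) decays as exp(-n²σ/2) on ℝ, so w(η,σ) = Σ c_n exp(-n²σ/2) sin(nη) with c_1=-1, c_5=3: w(η,σ) = -exp(-σ/2)sin(η) + 3exp(-25σ/2)sin(5η).
Substituting back: u(s,τ) = w(s - 2τ, τ).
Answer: u(s, τ) = -exp(-τ/2)sin(s - 2τ) + 3exp(-25τ/2)sin(5s - 10τ)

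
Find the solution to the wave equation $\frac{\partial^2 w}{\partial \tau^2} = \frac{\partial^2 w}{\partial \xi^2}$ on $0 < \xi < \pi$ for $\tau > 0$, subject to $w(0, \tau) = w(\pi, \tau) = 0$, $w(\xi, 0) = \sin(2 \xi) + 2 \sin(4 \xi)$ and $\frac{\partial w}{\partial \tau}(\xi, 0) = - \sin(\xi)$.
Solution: Separating variables: $w = \sum [A_n \cos(\omega_n \tau) + B_n \sin(\omega_n \tau)] \sin(n\xi)$, $\omega_n = n$. From ICs ($B_n$ = velocity coefficient / $\omega_n$): $A_2=1, A_4=2, B_1=-1$.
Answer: $w(\xi, \tau) = - \sin(\tau) \sin(\xi) + \sin(2 \xi) \cos(2 \tau) + 2 \sin(4 \xi) \cos(4 \tau)$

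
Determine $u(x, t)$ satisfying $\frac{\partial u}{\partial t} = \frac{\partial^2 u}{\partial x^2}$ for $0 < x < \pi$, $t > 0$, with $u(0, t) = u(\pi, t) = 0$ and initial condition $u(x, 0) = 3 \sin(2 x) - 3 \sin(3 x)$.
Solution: Separating variables: $u = \sum c_n e^{-n^2t} \sin(nx)$. From $u(x,0) = 3 \sin(2 x) - 3 \sin(3 x)$: $c_2=3, c_3=-3$.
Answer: $u(x, t) = 3 e^{-4 t} \sin(2 x) - 3 e^{-9 t} \sin(3 x)$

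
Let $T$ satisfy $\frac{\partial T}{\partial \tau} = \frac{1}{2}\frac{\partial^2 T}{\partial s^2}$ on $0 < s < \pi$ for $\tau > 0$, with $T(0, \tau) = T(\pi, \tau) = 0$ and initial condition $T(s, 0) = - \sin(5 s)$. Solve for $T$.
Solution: Using separation of variables $T = X(s)G(\tau)$:
Eigenfunctions: $\sin(ns)$, $n = 1, 2, 3, \ldots$
General solution: $T(s, \tau) = \sum c_n \sin(ns) e^{-n^2 \tau/2}$
Matching $T(s,0) = - \sin(5 s)$ term by term: $c_5=-1$.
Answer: $T(s, \tau) = - e^{-25 \tau/2} \sin(5 s)$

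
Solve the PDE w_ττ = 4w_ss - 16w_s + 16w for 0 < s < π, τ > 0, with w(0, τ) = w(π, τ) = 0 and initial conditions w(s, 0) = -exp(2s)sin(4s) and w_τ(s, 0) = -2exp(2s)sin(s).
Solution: Substitute w = exp(2s)u.
Then w_s = exp(2s)(u_s + 2u), w_ss = exp(2s)(u_ss + 4u_s + 4u), w_ττ = exp(2s)u_ττ; substituting and dividing by exp(2s), the lower-order terms cancel: u_ττ = 4u_ss (standard wave equation).
Data for u: u(s,0) = exp(-2s)w(s,0) = -sin(4s); u_τ(s,0) = exp(-2s)w_τ(s,0) = -2sin(s). The boundary conditions carry over: u(0,τ) = u(π,τ) = 0.
Separating variables: u = Σ [A_n cos(ω_n τ) + B_n sin(ω_n τ)] sin(ns), ω_n = 2n. From ICs (B_n = velocity coefficient / ω_n): A_4=-1, B_1=-1.
So u(s,τ) = -sin(s)sin(2τ) - sin(4s)cos(8τ), and w(s,τ) = exp(2s)u(s,τ).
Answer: w(s, τ) = -exp(2s)sin(s)sin(2τ) - exp(2s)sin(4s)cos(8τ)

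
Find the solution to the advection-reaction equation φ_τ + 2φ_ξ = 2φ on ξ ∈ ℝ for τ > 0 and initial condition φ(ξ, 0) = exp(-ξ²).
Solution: Substitute φ = exp(2τ)u, i.e. u = exp(-2τ)φ.
By the product rule, φ_τ = exp(2τ)(u_τ + 2u), φ_ξ = exp(2τ)u_ξ.
Substituting into the PDE and dividing by exp(2τ): u_τ + 2u + 2u_ξ = 2u.
The lower-order terms cancel, leaving the standard advection equation u_τ + 2u_ξ = 0.
Initial data for u: u(ξ,0) = φ(ξ,0) = exp(-ξ²).
Solve for u:
  By method of characteristics (waves move right with speed 2):
  Along characteristics ξ - 2τ = const, u is constant, so u(ξ,τ) = f(ξ - 2τ) with f = u(·, 0).
Hence u(ξ,τ) = exp(-(ξ - 2τ)²).
Transform back: φ(ξ,τ) = exp(2τ)u(ξ,τ).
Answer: φ(ξ, τ) = exp(2τ)exp(-(ξ - 2τ)²)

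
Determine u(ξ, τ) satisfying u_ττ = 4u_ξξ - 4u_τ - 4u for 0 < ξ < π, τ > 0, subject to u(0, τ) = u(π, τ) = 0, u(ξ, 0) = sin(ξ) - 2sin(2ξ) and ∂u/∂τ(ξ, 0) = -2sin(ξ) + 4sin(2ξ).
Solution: Substitute u = exp(-2τ)w, i.e. w = exp(2τ)u.
By the product rule, u_τ = exp(-2τ)(w_τ - 2w), u_ττ = exp(-2τ)(w_ττ - 4w_τ + 4w), u_ξξ = exp(-2τ)w_ξξ.
Substituting into the PDE and dividing by exp(-2τ): w_ττ - 4w_τ + 4w = 4w_ξξ - 4(w_τ - 2w) - 4w.
The lower-order terms cancel, leaving the standard wave equation w_ττ = 4w_ξξ.
Initial data for w: w(ξ,0) = u(ξ,0) = sin(ξ) - 2sin(2ξ); w_τ(ξ,0) = u_τ(ξ,0) + 2u(ξ,0) = 0. The boundary conditions carry over: w(0,τ) = w(π,τ) = 0.
Solve for w:
  Using separation of variables w = X(ξ)T(τ):
  Eigenfunctions: sin(nξ), n = 1, 2, 3, ...
  General solution: w(ξ, τ) = Σ [A_n cos(2n τ) + B_n sin(2n τ)] sin(nξ)
  From w(ξ,0) = sin(ξ) - 2sin(2ξ): A_1=1, A_2=-2. From w_τ(ξ,0) = 0: all B_n = 0.
Hence w(ξ,τ) = sin(ξ)cos(2τ) - 2sin(2ξ)cos(4τ).
Transform back: u(ξ,τ) = exp(-2τ)w(ξ,τ).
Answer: u(ξ, τ) = exp(-2τ)sin(ξ)cos(2τ) - 2exp(-2τ)sin(2ξ)cos(4τ)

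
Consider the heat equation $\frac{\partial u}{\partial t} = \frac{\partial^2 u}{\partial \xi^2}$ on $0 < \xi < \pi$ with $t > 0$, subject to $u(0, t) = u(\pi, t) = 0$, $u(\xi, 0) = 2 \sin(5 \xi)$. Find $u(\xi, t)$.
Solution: Separating variables: $u = \sum c_n e^{-n^2t} \sin(n\xi)$. From $u(\xi,0) = 2 \sin(5 \xi)$: $c_5=2$.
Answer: $u(\xi, t) = 2 e^{-25 t} \sin(5 \xi)$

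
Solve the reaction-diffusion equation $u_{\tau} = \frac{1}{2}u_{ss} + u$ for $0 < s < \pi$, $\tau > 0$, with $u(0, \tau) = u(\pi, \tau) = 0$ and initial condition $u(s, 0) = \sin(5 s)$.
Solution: Substitute $u = e^{\tau}w$.
Then $u_{\tau} = e^{\tau}(w_{\tau} + w)$, $u_{ss} = e^{\tau}w_{ss}$; substituting and dividing by $e^{\tau}$, the lower-order terms cancel: $w_{\tau} = \frac{1}{2}w_{ss}$ (standard heat equation).
Data for $w$: $w(s,0) = u(s,0) = \sin(5 s)$. The boundary conditions carry over: $w(0,\tau) = w(\pi,\tau) = 0$.
Separating variables: $w = \sum c_n e^{-n^2\tau/2} \sin(ns)$. From $w(s,0) = \sin(5 s)$: $c_5=1$.
So $w(s,\tau) = e^{-25 \tau/2} \sin(5 s)$, and $u(s,\tau) = e^{\tau}w(s,\tau)$.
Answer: $u(s, \tau) = e^{-23 \tau/2} \sin(5 s)$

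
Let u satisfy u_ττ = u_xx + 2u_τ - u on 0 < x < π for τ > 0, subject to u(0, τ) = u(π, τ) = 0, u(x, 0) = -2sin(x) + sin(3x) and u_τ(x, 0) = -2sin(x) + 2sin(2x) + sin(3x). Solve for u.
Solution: Substitute u = exp(τ)w, i.e. w = exp(-τ)u.
By the product rule, u_τ = exp(τ)(w_τ + w), u_ττ = exp(τ)(w_ττ + 2w_τ + w), u_xx = exp(τ)w_xx.
Substituting into the PDE and dividing by exp(τ): w_ττ + 2w_τ + w = w_xx + 2(w_τ + w) - w.
The lower-order terms cancel, leaving the standard wave equation w_ττ = w_xx.
Initial data for w: w(x,0) = u(x,0) = -2sin(x) + sin(3x); w_τ(x,0) = u_τ(x,0) - u(x,0) = 2sin(2x). The boundary conditions carry over: w(0,τ) = w(π,τ) = 0.
Solve for w:
  Using separation of variables w = X(x)T(τ):
  Eigenfunctions: sin(nx), n = 1, 2, 3, ...
  General solution: w(x, τ) = Σ [A_n cos(n τ) + B_n sin(n τ)] sin(nx)
  From w(x,0) = -2sin(x) + sin(3x): A_1=-2, A_3=1. From w_τ(x,0) = 2sin(2x), using w_τ(x,0) = Σ ω_n B_n sin(nx) with ω_n = n: B_2 = 2/2 = 1.
Hence w(x,τ) = -2sin(x)cos(τ) + sin(2x)sin(2τ) + sin(3x)cos(3τ).
Transform back: u(x,τ) = exp(τ)w(x,τ).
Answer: u(x, τ) = -2exp(τ)sin(x)cos(τ) + exp(τ)sin(2x)sin(2τ) + exp(τ)sin(3x)cos(3τ)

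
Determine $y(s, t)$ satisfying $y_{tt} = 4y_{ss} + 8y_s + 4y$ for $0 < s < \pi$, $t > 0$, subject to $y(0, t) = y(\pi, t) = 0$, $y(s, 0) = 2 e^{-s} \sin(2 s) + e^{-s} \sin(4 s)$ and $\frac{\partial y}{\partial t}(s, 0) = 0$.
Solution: Substitute $y = e^{-s}u$, i.e. $u = e^{s}y$.
By the product rule, $y_s = e^{-s}(u_s - u)$, $y_{ss} = e^{-s}(u_{ss} - 2u_s + u)$, $y_{tt} = e^{-s}u_{tt}$.
Substituting into the PDE and dividing by $e^{-s}$: $u_{tt} = 4(u_{ss} - 2u_s + u) + 8(u_s - u) + 4u$.
The lower-order terms cancel, leaving the standard wave equation $u_{tt} = 4u_{ss}$.
Initial data for $u$: $u(s,0) = e^{s}y(s,0) = 2 \sin(2 s) + \sin(4 s)$; $u_t(s,0) = e^{s}y_t(s,0) = 0$. The boundary conditions carry over: $u(0,t) = u(\pi,t) = 0$.
Solve for $u$:
  Using separation of variables $u = X(s)T(t)$:
  Eigenfunctions: $\sin(ns)$, $n = 1, 2, 3, \ldots$
  General solution: $u(s, t) = \sum [A_n \cos(2n t) + B_n \sin(2n t)] \sin(ns)$
  From $u(s,0) = 2 \sin(2 s) + \sin(4 s)$: $A_2=2, A_4=1$. From $u_t(s,0) = 0$: all $B_n = 0$.
Hence $u(s,t) = 2 \sin(2 s) \cos(4 t) + \sin(4 s) \cos(8 t)$.
Transform back: $y(s,t) = e^{-s}u(s,t)$.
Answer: $y(s, t) = 2 e^{-s} \sin(2 s) \cos(4 t) + e^{-s} \sin(4 s) \cos(8 t)$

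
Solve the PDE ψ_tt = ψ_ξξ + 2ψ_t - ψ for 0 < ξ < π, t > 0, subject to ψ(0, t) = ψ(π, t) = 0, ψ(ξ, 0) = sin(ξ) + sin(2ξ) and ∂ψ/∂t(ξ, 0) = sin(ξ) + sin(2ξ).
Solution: Substitute ψ = exp(t)u, i.e. u = exp(-t)ψ.
By the product rule, ψ_t = exp(t)(u_t + u), ψ_tt = exp(t)(u_tt + 2u_t + u), ψ_ξξ = exp(t)u_ξξ.
Substituting into the PDE and dividing by exp(t): u_tt + 2u_t + u = u_ξξ + 2(u_t + u) - u.
The lower-order terms cancel, leaving the standard wave equation u_tt = u_ξξ.
Initial data for u: u(ξ,0) = ψ(ξ,0) = sin(ξ) + sin(2ξ); u_t(ξ,0) = ψ_t(ξ,0) - ψ(ξ,0) = 0. The boundary conditions carry over: u(0,t) = u(π,t) = 0.
Solve for u:
  Using separation of variables u = X(ξ)T(t):
  Eigenfunctions: sin(nξ), n = 1, 2, 3, ...
  General solution: u(ξ, t) = Σ [A_n cos(n t) + B_n sin(n t)] sin(nξ)
  From u(ξ,0) = sin(ξ) + sin(2ξ): A_1=1, A_2=1. From u_t(ξ,0) = 0: all B_n = 0.
Hence u(ξ,t) = sin(ξ)cos(t) + sin(2ξ)cos(2t).
Transform back: ψ(ξ,t) = exp(t)u(ξ,t).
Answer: ψ(ξ, t) = exp(t)sin(ξ)cos(t) + exp(t)sin(2ξ)cos(2t)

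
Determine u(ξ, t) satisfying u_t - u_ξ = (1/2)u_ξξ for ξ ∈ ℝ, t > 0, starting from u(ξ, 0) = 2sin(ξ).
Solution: Change to a moving frame: let η = ξ + t, σ = t and write u(ξ,t) = w(η,σ).
By the chain rule u_t = w_σ + w_η, u_ξ = w_η, u_ξξ = w_ηη.
Then u_t - u_ξ = w_σ: the advection term cancels and the PDE becomes the heat equation w_σ = (1/2)w_ηη on η ∈ ℝ.
Initial data: w(η,0) = u(η,0) = 2sin(η).
On η ∈ ℝ each mode satisfies (sin(nη))″ = -n² sin(nη), so exp(-n²σ/2) sin(nη) solves the heat equation; by superposition w(η,σ) = Σ c_n exp(-n²σ/2) sin(nη).
Reading off the coefficients: c_1=2, so w(η,σ) = 2exp(-σ/2)sin(η).
Substituting back η = ξ + t, σ = t: u(ξ,t) = w(ξ + t, t).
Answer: u(ξ, t) = 2exp(-t/2)sin(t + ξ)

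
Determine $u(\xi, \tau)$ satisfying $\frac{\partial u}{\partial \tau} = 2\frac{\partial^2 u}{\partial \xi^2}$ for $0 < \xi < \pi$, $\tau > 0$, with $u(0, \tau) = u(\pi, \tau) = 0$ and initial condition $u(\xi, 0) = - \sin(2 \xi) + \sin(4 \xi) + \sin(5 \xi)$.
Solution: Separating variables: $u = \sum c_n e^{-2n^2\tau} \sin(n\xi)$. From $u(\xi,0) = - \sin(2 \xi) + \sin(4 \xi) + \sin(5 \xi)$: $c_2=-1, c_4=1, c_5=1$.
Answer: $u(\xi, \tau) = - e^{-8 \tau} \sin(2 \xi) + e^{-32 \tau} \sin(4 \xi) + e^{-50 \tau} \sin(5 \xi)$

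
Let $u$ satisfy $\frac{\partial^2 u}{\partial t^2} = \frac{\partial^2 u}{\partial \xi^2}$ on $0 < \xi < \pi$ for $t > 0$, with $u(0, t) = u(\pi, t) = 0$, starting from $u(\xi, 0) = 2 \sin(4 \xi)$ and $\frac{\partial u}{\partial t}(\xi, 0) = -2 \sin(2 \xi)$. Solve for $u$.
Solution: Using separation of variables $u = X(\xi)T(t)$:
Eigenfunctions: $\sin(n\xi)$, $n = 1, 2, 3, \ldots$
General solution: $u(\xi, t) = \sum [A_n \cos(n t) + B_n \sin(n t)] \sin(n\xi)$
From $u(\xi,0) = 2 \sin(4 \xi)$: $A_4=2$. From $u_t(\xi,0) = -2 \sin(2 \xi)$, using $u_t(\xi,0) = \sum \omega_n B_n \sin(n\xi)$ with $\omega_n = n$: $B_2 = (-2)/2 = -1$.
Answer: $u(\xi, t) = - \sin(2 \xi) \sin(2 t) + 2 \sin(4 \xi) \cos(4 t)$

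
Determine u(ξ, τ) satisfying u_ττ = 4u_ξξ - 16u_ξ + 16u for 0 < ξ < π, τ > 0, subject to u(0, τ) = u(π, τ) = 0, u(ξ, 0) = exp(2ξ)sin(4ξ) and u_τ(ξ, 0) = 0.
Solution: Substitute u = exp(2ξ)w.
Then u_ξ = exp(2ξ)(w_ξ + 2w), u_ξξ = exp(2ξ)(w_ξξ + 4w_ξ + 4w), u_ττ = exp(2ξ)w_ττ; substituting and dividing by exp(2ξ), the lower-order terms cancel: w_ττ = 4w_ξξ (standard wave equation).
Data for w: w(ξ,0) = exp(-2ξ)u(ξ,0) = sin(4ξ); w_τ(ξ,0) = exp(-2ξ)u_τ(ξ,0) = 0. The boundary conditions carry over: w(0,τ) = w(π,τ) = 0.
Separating variables: w = Σ [A_n cos(ω_n τ) + B_n sin(ω_n τ)] sin(nξ), ω_n = 2n. From ICs: A_4=1.
So w(ξ,τ) = sin(4ξ)cos(8τ), and u(ξ,τ) = exp(2ξ)w(ξ,τ).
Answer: u(ξ, τ) = exp(2ξ)sin(4ξ)cos(8τ)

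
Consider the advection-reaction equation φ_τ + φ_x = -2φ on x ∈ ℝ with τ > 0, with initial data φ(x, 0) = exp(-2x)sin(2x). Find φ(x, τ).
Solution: Substitute φ = exp(-2x)u.
Then φ_x = exp(-2x)(u_x - 2u), φ_τ = exp(-2x)u_τ; substituting and dividing by exp(-2x), the lower-order terms cancel: u_τ + u_x = 0 (standard advection equation).
Data for u: u(x,0) = exp(2x)φ(x,0) = sin(2x).
By characteristics (dx/dτ = 1), u(x,τ) = f(x - τ) with f = u(·, 0).
So u(x,τ) = sin(2x - 2τ), and φ(x,τ) = exp(-2x)u(x,τ).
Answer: φ(x, τ) = exp(-2x)sin(2x - 2τ)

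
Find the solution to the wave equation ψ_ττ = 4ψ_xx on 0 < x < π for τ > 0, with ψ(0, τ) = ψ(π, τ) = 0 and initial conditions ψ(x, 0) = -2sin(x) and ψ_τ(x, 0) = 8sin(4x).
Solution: Using separation of variables ψ = X(x)T(τ):
Eigenfunctions: sin(nx), n = 1, 2, 3, ...
General solution: ψ(x, τ) = Σ [A_n cos(2n τ) + B_n sin(2n τ)] sin(nx)
From ψ(x,0) = -2sin(x): A_1=-2. From ψ_τ(x,0) = 8sin(4x), using ψ_τ(x,0) = Σ ω_n B_n sin(nx) with ω_n = 2n: B_4 = 8/8 = 1.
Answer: ψ(x, τ) = -2sin(x)cos(2τ) + sin(4x)sin(8τ)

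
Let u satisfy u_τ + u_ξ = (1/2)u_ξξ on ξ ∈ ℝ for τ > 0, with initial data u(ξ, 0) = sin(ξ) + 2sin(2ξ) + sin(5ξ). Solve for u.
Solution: Moving frame: η = ξ - τ, σ = τ, u = w(η,σ), so u_τ = w_σ - w_η and u_ξξ = w_ηη.
Hence u_τ + u_ξ = w_σ and the PDE becomes the heat equation w_σ = (1/2)w_ηη on η ∈ ℝ.
Initial data: w(η,0) = u(η,0) = sin(η) + 2sin(2η) + sin(5η). Each mode sin(nη) decays as exp(-n²σ/2) on ℝ, so w(η,σ) = Σ c_n exp(-n²σ/2) sin(nη) with c_1=1, c_2=2, c_5=1: w(η,σ) = 2exp(-2σ)sin(2η) + exp(-σ/2)sin(η) + exp(-25σ/2)sin(5η).
Substituting back: u(ξ,τ) = w(ξ - τ, τ).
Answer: u(ξ, τ) = 2exp(-2τ)sin(2ξ - 2τ) + exp(-τ/2)sin(ξ - τ) + exp(-25τ/2)sin(5ξ - 5τ)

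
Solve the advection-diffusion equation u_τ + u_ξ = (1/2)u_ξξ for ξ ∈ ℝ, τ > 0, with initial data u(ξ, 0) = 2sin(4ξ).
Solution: Moving frame: η = ξ - τ, σ = τ, u = w(η,σ), so u_τ = w_σ - w_η and u_ξξ = w_ηη.
Hence u_τ + u_ξ = w_σ and the PDE becomes the heat equation w_σ = (1/2)w_ηη on η ∈ ℝ.
Initial data: w(η,0) = u(η,0) = 2sin(4η). Each mode sin(nη) decays as exp(-n²σ/2) on ℝ, so w(η,σ) = Σ c_n exp(-n²σ/2) sin(nη) with c_4=2: w(η,σ) = 2exp(-8σ)sin(4η).
Substituting back: u(ξ,τ) = w(ξ - τ, τ).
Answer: u(ξ, τ) = 2exp(-8τ)sin(4ξ - 4τ)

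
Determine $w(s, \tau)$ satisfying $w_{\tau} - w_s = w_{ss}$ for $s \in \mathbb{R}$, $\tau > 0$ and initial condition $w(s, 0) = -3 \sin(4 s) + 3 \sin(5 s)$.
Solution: Moving frame: $\eta = s + \tau$, $\sigma = \tau$, $w = u(\eta,\sigma)$, so $w_{\tau} = u_{\sigma} + u_{\eta}$ and $w_{ss} = u_{\eta\eta}$.
Hence $w_{\tau} - w_s = u_{\sigma}$ and the PDE becomes the heat equation $u_{\sigma} = u_{\eta\eta}$ on $\eta \in \mathbb{R}$.
Initial data: $u(\eta,0) = w(\eta,0) = -3 \sin(4 \eta) + 3 \sin(5 \eta)$. Each mode $\sin(n\eta)$ decays as $e^{-n^2\sigma}$ on $\mathbb{R}$, so $u(\eta,\sigma) = \sum c_n e^{-n^2\sigma} \sin(n\eta)$ with $c_4=-3, c_5=3$: $u(\eta,\sigma) = -3 e^{-16 \sigma} \sin(4 \eta) + 3 e^{-25 \sigma} \sin(5 \eta)$.
Substituting back: $w(s,\tau) = u(s + \tau, \tau)$.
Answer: $w(s, \tau) = -3 e^{-16 \tau} \sin(4 \tau + 4 s) + 3 e^{-25 \tau} \sin(5 \tau + 5 s)$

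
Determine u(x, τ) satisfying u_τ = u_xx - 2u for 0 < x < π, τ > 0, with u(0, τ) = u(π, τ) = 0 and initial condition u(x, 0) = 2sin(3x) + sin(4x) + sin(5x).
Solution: Substitute u = exp(-2τ)w, i.e. w = exp(2τ)u.
By the product rule, u_τ = exp(-2τ)(w_τ - 2w), u_xx = exp(-2τ)w_xx.
Substituting into the PDE and dividing by exp(-2τ): w_τ - 2w = w_xx - 2w.
The lower-order terms cancel, leaving the standard heat equation w_τ = w_xx.
Initial data for w: w(x,0) = u(x,0) = 2sin(3x) + sin(4x) + sin(5x). The boundary conditions carry over: w(0,τ) = w(π,τ) = 0.
Solve for w:
  Using separation of variables w = X(x)T(τ):
  Eigenfunctions: sin(nx), n = 1, 2, 3, ...
  General solution: w(x, τ) = Σ c_n sin(nx) exp(-n² τ)
  Matching w(x,0) = 2sin(3x) + sin(4x) + sin(5x) term by term: c_3=2, c_4=1, c_5=1.
Hence w(x,τ) = 2exp(-9τ)sin(3x) + exp(-16τ)sin(4x) + exp(-25τ)sin(5x).
Transform back: u(x,τ) = exp(-2τ)w(x,τ).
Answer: u(x, τ) = 2exp(-11τ)sin(3x) + exp(-18τ)sin(4x) + exp(-27τ)sin(5x)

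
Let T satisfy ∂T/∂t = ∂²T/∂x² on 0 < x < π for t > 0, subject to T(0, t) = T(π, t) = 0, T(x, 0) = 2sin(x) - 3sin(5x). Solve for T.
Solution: Separating variables: T = Σ c_n exp(-n²t) sin(nx). From T(x,0) = 2sin(x) - 3sin(5x): c_1=2, c_5=-3.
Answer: T(x, t) = 2exp(-t)sin(x) - 3exp(-25t)sin(5x)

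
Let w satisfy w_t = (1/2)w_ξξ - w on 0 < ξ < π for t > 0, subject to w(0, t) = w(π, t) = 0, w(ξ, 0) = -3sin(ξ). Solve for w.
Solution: Substitute w = exp(-t)u, i.e. u = exp(t)w.
By the product rule, w_t = exp(-t)(u_t - u), w_ξξ = exp(-t)u_ξξ.
Substituting into the PDE and dividing by exp(-t): u_t - u = (1/2)u_ξξ - u.
The lower-order terms cancel, leaving the standard heat equation u_t = (1/2)u_ξξ.
Initial data for u: u(ξ,0) = w(ξ,0) = -3sin(ξ). The boundary conditions carry over: u(0,t) = u(π,t) = 0.
Solve for u:
  Using separation of variables u = X(ξ)T(t):
  Eigenfunctions: sin(nξ), n = 1, 2, 3, ...
  General solution: u(ξ, t) = Σ c_n sin(nξ) exp(-n² t/2)
  Matching u(ξ,0) = -3sin(ξ) term by term: c_1=-3.
Hence u(ξ,t) = -3exp(-t/2)sin(ξ).
Transform back: w(ξ,t) = exp(-t)u(ξ,t).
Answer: w(ξ, t) = -3exp(-3t/2)sin(ξ)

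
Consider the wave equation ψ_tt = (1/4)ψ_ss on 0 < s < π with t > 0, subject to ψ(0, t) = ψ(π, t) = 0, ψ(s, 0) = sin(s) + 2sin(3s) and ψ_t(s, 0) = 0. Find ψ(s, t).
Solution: Separating variables: ψ = Σ [A_n cos(ω_n t) + B_n sin(ω_n t)] sin(ns), ω_n = n/2. From ICs: A_1=1, A_3=2.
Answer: ψ(s, t) = sin(s)cos(t/2) + 2sin(3s)cos(3t/2)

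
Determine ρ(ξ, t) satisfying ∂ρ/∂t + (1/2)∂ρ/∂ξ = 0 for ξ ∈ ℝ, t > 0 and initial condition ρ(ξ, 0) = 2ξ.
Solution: By characteristics (dξ/dt = 1/2), ρ(ξ,t) = f(ξ - (1/2)t) with f = ρ(·, 0).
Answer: ρ(ξ, t) = -t + 2ξ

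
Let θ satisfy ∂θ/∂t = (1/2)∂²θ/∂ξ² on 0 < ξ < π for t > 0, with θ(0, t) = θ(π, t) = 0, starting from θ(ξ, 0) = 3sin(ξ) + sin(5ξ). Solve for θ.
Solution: Using separation of variables θ = X(ξ)G(t):
Eigenfunctions: sin(nξ), n = 1, 2, 3, ...
General solution: θ(ξ, t) = Σ c_n sin(nξ) exp(-n² t/2)
Matching θ(ξ,0) = 3sin(ξ) + sin(5ξ) term by term: c_1=3, c_5=1.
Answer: θ(ξ, t) = 3exp(-t/2)sin(ξ) + exp(-25t/2)sin(5ξ)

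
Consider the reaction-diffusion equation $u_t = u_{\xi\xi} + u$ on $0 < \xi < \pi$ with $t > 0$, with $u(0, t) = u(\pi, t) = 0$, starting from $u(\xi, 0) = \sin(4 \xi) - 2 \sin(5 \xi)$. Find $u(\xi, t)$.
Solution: Substitute $u = e^{t}w$.
Then $u_t = e^{t}(w_t + w)$, $u_{\xi\xi} = e^{t}w_{\xi\xi}$; substituting and dividing by $e^{t}$, the lower-order terms cancel: $w_t = w_{\xi\xi}$ (standard heat equation).
Data for $w$: $w(\xi,0) = u(\xi,0) = \sin(4 \xi) - 2 \sin(5 \xi)$. The boundary conditions carry over: $w(0,t) = w(\pi,t) = 0$.
Separating variables: $w = \sum c_n e^{-n^2t} \sin(n\xi)$. From $w(\xi,0) = \sin(4 \xi) - 2 \sin(5 \xi)$: $c_4=1, c_5=-2$.
So $w(\xi,t) = e^{-16 t} \sin(4 \xi) - 2 e^{-25 t} \sin(5 \xi)$, and $u(\xi,t) = e^{t}w(\xi,t)$.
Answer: $u(\xi, t) = e^{-15 t} \sin(4 \xi) - 2 e^{-24 t} \sin(5 \xi)$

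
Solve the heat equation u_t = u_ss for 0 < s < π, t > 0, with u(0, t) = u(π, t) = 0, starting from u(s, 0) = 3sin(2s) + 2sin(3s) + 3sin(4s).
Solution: Separating variables: u = Σ c_n exp(-n²t) sin(ns). From u(s,0) = 3sin(2s) + 2sin(3s) + 3sin(4s): c_2=3, c_3=2, c_4=3.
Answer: u(s, t) = 3exp(-4t)sin(2s) + 2exp(-9t)sin(3s) + 3exp(-16t)sin(4s)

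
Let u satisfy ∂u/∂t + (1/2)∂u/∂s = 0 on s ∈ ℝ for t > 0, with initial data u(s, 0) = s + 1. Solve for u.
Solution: By characteristics (ds/dt = 1/2), u(s,t) = f(s - (1/2)t) with f = u(·, 0).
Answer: u(s, t) = s - (1/2)t + 1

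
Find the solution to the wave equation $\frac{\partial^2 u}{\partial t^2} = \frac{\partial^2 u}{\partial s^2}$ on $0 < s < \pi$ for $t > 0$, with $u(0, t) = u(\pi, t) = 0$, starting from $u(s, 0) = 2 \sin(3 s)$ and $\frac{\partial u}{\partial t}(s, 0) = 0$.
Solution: Separating variables: $u = \sum [A_n \cos(\omega_n t) + B_n \sin(\omega_n t)] \sin(ns)$, $\omega_n = n$. From ICs: $A_3=2$.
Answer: $u(s, t) = 2 \sin(3 s) \cos(3 t)$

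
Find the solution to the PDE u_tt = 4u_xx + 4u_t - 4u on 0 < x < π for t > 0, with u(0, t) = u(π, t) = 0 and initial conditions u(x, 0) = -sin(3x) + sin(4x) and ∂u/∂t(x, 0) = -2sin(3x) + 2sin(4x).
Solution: Substitute u = exp(2t)w.
Then u_t = exp(2t)(w_t + 2w), u_tt = exp(2t)(w_tt + 4w_t + 4w), u_xx = exp(2t)w_xx; substituting and dividing by exp(2t), the lower-order terms cancel: w_tt = 4w_xx (standard wave equation).
Data for w: w(x,0) = u(x,0) = -sin(3x) + sin(4x); w_t(x,0) = u_t(x,0) - 2u(x,0) = 0. The boundary conditions carry over: w(0,t) = w(π,t) = 0.
Separating variables: w = Σ [A_n cos(ω_n t) + B_n sin(ω_n t)] sin(nx), ω_n = 2n. From ICs: A_3=-1, A_4=1.
So w(x,t) = -sin(3x)cos(6t) + sin(4x)cos(8t), and u(x,t) = exp(2t)w(x,t).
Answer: u(x, t) = -exp(2t)sin(3x)cos(6t) + exp(2t)sin(4x)cos(8t)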